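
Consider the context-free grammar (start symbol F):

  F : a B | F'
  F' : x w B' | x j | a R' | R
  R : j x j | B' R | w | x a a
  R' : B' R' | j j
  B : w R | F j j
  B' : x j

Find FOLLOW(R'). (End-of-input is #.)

{ #, j }

In F' : a R': R' is at the end, add FOLLOW(F') = { #, j }.
In R' : B' R': R' is at the end, add FOLLOW(R') = { #, j }.
Union: FOLLOW(R') = { #, j }.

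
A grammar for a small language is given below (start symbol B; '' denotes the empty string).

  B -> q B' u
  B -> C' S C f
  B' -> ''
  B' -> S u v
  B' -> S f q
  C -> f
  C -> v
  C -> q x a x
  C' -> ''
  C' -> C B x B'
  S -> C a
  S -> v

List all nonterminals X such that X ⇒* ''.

Directly nullable (have an ''-production): B', C'.
No other nonterminal has a production whose RHS symbols are all nullable.

{ B', C' }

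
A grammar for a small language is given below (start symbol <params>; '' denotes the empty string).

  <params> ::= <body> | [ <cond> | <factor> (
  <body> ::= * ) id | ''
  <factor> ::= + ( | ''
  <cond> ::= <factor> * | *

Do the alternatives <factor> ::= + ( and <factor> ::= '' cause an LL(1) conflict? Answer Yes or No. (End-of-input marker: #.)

No

FIRST(+ () = { + } and FIRST('') = { '' }.
The second is nullable but FOLLOW(<factor>) = { (, * } is disjoint from FIRST of the first.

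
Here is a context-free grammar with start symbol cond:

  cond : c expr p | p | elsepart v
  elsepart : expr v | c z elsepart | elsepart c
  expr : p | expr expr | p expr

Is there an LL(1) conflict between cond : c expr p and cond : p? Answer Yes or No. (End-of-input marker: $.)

No

FIRST(c expr p) = { c } and FIRST(p) = { p }.
The FIRST sets are disjoint and neither alternative is nullable — no conflict.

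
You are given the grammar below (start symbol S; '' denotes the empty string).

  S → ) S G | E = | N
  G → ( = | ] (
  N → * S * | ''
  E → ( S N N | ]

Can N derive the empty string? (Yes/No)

N has an ''-production, so N ⇒ ''.

Yes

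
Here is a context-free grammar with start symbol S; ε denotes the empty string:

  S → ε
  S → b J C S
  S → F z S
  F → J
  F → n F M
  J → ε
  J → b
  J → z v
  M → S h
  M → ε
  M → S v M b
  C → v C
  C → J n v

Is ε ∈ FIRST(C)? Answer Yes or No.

No

Nullable nonterminals: F, J, M, S.
No production of C has an RHS whose symbols are all nullable, so C is not nullable.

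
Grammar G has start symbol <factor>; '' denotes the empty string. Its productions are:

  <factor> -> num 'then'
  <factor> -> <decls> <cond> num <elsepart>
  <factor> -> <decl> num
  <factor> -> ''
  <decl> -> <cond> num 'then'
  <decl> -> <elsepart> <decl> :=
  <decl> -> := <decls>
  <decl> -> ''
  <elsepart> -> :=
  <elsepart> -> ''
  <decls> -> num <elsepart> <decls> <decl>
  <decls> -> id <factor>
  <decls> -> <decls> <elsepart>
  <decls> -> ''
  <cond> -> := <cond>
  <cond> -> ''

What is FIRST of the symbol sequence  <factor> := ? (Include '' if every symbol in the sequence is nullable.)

Add FIRST(<factor>)\{''} = { :=, id, num }; <factor> is nullable, continue.
:= is a terminal; add {:=} and stop.

{ :=, id, num }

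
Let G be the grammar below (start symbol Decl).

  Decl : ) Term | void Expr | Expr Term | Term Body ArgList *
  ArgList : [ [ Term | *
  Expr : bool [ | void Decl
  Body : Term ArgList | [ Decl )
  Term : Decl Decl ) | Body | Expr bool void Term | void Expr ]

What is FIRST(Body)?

From Body : Term ArgList: add FIRST(Term) = { ), [, bool, void }.
Body : [ Decl ) contributes {[}.
Union: FIRST(Body) = { ), [, bool, void }.

{ ), [, bool, void }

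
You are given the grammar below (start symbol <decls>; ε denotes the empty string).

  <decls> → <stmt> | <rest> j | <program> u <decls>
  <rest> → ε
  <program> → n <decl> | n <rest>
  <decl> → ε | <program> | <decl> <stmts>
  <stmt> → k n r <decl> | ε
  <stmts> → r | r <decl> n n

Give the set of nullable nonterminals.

Directly nullable (have an ε-production): <rest>, <decl>, <stmt>.
<decls> → <stmt> with every symbol nullable, so <decls> is nullable.
No other nonterminal has a production whose RHS symbols are all nullable.

{ <decl>, <decls>, <rest>, <stmt> }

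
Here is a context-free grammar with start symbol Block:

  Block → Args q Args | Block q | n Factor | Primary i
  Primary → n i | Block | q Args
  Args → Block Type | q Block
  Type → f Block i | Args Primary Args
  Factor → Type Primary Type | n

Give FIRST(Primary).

{ n, q }

Primary → n i contributes {n}.
From Primary → Block: add FIRST(Block) = { n, q }.
Primary → q Args contributes {q}.
Union: FIRST(Primary) = { n, q }.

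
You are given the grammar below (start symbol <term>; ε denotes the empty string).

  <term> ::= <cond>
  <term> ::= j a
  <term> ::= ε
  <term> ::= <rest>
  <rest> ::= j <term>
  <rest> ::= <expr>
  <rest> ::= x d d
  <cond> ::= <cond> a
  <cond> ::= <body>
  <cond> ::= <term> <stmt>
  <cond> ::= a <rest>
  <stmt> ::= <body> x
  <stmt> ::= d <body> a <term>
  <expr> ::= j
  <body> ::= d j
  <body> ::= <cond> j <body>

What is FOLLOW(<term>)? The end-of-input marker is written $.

<term> is the start symbol, so $ ∈ FOLLOW(<term>).
In <rest> ::= j <term>: <term> is at the end, add FOLLOW(<rest>) = { $, a, d, j, x }.
In <cond> ::= <term> <stmt>: add FIRST(<stmt>) = { a, d, j, x }.
In <stmt> ::= d <body> a <term>: <term> is at the end, add FOLLOW(<stmt>) = { $, a, d, j, x }.
Union: FOLLOW(<term>) = { $, a, d, j, x }.

{ $, a, d, j, x }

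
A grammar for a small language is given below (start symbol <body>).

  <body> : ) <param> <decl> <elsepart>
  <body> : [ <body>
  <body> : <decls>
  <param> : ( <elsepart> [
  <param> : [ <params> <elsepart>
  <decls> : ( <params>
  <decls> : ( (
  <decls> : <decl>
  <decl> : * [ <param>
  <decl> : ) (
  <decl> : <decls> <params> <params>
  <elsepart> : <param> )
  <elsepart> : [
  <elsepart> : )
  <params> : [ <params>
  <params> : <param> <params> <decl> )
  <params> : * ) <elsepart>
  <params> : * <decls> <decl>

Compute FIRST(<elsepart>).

{ (, ), [ }

From <elsepart> : <param> ): add FIRST(<param>) = { (, [ }.
<elsepart> : [ contributes {[}.
<elsepart> : ) contributes {)}.
Union: FIRST(<elsepart>) = { (, ), [ }.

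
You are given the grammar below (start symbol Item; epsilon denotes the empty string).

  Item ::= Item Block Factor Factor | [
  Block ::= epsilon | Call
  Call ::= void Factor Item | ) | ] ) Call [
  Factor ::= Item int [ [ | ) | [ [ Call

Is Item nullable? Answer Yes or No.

No

Nullable nonterminals: Block.
No production of Item has an RHS whose symbols are all nullable, so Item is not nullable.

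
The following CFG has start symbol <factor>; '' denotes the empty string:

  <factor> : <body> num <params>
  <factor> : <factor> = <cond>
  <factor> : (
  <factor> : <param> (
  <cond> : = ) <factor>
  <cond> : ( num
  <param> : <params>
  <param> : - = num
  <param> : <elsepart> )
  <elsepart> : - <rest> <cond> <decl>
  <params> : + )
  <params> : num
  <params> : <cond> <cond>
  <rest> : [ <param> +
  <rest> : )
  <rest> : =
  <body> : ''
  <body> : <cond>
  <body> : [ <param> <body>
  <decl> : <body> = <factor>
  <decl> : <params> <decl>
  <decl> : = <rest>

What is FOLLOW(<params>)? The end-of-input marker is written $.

In <factor> : <body> num <params>: <params> is at the end, add FOLLOW(<factor>) = { $, (, ), +, =, [, num }.
In <param> : <params>: <params> is at the end, add FOLLOW(<param>) = { (, +, =, [, num }.
In <decl> : <params> <decl>: add FIRST(<decl>) = { (, +, =, [, num }.
Union: FOLLOW(<params>) = { $, (, ), +, =, [, num }.

{ $, (, ), +, =, [, num }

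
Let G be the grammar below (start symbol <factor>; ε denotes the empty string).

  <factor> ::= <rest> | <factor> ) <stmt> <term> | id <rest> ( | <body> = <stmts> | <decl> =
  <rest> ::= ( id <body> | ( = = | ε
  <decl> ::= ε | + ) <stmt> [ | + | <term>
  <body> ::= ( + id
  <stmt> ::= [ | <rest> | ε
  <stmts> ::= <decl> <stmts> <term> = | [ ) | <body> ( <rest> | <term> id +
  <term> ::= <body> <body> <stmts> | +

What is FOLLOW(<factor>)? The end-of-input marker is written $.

{ $, ) }

<factor> is the start symbol, so $ ∈ FOLLOW(<factor>).
In <factor> ::= <factor> ) <stmt> <term>: add FIRST() <stmt> <term>) = { ) }.
Union: FOLLOW(<factor>) = { $, ) }.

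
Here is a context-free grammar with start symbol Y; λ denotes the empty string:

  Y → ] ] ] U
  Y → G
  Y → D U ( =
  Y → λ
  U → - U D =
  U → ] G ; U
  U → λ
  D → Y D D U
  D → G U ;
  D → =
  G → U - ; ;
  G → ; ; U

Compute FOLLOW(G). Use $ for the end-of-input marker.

{ $, -, ;, =, ] }

In Y → G: G is at the end, add FOLLOW(Y) = { $, -, ;, =, ] }.
In U → ] G ; U: add FIRST(; U) = { ; }.
In D → G U ;: add FIRST(U ;) = { -, ;, ] }.
Union: FOLLOW(G) = { $, -, ;, =, ] }.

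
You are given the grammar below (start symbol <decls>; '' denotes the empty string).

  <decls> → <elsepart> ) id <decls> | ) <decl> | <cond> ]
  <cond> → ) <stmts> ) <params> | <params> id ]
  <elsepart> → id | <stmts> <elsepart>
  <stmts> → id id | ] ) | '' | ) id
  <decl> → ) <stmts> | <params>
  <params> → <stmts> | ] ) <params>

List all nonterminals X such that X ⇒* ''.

Directly nullable (have an ''-production): <stmts>.
<decl> → <params> with every symbol nullable, so <decl> is nullable.
<params> → <stmts> with every symbol nullable, so <params> is nullable.
No other nonterminal has a production whose RHS symbols are all nullable.

{ <decl>, <params>, <stmts> }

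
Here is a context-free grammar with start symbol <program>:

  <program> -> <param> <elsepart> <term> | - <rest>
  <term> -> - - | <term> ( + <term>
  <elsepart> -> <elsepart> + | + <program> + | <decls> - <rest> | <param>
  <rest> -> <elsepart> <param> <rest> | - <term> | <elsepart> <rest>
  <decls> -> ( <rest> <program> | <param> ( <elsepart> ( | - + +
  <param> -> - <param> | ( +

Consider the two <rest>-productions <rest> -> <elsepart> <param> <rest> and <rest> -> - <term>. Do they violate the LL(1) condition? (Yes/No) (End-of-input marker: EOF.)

Yes

FIRST(<elsepart> <param> <rest>) = { (, +, - } and FIRST(- <term>) = { - }.
Both contain -, so the two alternatives are not disjoint — LL(1) conflict.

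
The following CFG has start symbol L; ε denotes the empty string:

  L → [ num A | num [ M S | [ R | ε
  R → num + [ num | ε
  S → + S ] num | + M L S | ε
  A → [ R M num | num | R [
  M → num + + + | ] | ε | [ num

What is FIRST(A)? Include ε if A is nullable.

{ [, num }

A → [ R M num contributes {[}.
A → num contributes {num}.
From A → R [: R nullable, take FIRST(R) ∪ {[} = { [, num }.
Union: FIRST(A) = { [, num }.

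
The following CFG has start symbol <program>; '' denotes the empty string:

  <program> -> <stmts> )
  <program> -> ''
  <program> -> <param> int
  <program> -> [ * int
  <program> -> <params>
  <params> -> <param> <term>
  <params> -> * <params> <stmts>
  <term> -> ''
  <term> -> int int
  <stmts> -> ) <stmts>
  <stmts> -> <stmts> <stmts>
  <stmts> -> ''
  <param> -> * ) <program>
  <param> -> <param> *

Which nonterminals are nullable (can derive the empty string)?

{ <program>, <stmts>, <term> }

Directly nullable (have an ''-production): <program>, <term>, <stmts>.
No other nonterminal has a production whose RHS symbols are all nullable.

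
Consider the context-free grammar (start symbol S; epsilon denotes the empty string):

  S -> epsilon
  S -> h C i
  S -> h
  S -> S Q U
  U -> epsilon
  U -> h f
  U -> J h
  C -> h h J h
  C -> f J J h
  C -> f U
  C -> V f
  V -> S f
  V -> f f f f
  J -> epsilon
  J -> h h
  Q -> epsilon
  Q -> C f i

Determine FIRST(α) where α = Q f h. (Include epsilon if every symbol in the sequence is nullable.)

Add FIRST(Q)\{epsilon} = { f, h }; Q is nullable, continue.
f is a terminal; add {f} and stop.

{ f, h }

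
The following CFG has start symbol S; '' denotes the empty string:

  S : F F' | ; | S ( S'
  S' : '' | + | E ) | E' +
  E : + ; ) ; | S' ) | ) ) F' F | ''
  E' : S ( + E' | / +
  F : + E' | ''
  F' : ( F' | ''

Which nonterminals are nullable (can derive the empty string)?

{ E, F, F', S, S' }

Directly nullable (have an ''-production): S', E, F, F'.
S : F F' with every symbol nullable, so S is nullable.
No other nonterminal has a production whose RHS symbols are all nullable.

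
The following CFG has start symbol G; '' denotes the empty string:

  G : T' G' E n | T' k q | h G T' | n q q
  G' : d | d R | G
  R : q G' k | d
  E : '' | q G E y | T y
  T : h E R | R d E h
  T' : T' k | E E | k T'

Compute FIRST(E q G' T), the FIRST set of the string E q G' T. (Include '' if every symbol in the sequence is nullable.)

{ d, h, q }

Add FIRST(E)\{''} = { d, h, q }; E is nullable, continue.
q is a terminal; add {q} and stop.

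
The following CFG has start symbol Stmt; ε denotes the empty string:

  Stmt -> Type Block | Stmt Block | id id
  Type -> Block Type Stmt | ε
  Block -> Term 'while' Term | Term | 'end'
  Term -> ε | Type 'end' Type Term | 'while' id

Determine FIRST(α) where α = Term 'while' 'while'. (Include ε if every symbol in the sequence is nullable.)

{ 'end', 'while', id }

Add FIRST(Term)\{ε} = { 'end', 'while', id }; Term is nullable, continue.
'while' is a terminal; add {'while'} and stop.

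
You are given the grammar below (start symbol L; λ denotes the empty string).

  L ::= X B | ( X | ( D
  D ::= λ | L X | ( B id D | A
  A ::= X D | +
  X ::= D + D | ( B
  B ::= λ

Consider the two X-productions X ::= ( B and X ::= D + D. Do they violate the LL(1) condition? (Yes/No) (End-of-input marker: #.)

Yes

FIRST(( B) = { ( } and FIRST(D + D) = { (, + }.
Both contain (, so the two alternatives are not disjoint — LL(1) conflict.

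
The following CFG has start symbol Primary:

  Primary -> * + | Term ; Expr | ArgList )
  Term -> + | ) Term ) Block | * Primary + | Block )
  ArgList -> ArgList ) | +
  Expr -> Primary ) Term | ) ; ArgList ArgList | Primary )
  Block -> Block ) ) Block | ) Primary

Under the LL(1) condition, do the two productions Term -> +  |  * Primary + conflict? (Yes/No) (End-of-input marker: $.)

No

FIRST(+) = { + } and FIRST(* Primary +) = { * }.
The FIRST sets are disjoint and neither alternative is nullable — no conflict.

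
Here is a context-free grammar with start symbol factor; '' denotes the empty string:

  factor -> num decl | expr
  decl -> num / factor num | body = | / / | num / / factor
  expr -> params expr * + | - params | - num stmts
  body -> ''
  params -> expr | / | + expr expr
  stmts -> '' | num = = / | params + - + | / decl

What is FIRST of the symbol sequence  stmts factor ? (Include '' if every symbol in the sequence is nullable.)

{ +, -, /, num }

Add FIRST(stmts)\{''} = { +, -, /, num }; stmts is nullable, continue.
Add FIRST(factor) = { +, -, /, num }; factor is not nullable, stop.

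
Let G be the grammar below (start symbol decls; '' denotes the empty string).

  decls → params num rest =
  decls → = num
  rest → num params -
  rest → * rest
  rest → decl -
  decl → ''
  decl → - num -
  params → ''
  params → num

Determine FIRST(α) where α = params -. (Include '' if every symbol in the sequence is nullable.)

Add FIRST(params)\{''} = { num }; params is nullable, continue.
- is a terminal; add {-} and stop.

{ -, num }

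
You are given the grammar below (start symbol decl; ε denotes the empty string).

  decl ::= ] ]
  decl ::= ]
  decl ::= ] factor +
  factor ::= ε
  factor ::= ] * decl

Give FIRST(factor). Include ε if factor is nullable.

{ ], ε }

factor ::= ε contributes ε.
factor ::= ] * decl contributes {]}.
Union: FIRST(factor) = { ], ε }.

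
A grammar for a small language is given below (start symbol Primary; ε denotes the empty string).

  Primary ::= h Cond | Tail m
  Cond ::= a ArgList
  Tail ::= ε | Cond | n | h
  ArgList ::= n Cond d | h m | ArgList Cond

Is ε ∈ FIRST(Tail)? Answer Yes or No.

Yes

Tail has an ε-production, so Tail ⇒ ε.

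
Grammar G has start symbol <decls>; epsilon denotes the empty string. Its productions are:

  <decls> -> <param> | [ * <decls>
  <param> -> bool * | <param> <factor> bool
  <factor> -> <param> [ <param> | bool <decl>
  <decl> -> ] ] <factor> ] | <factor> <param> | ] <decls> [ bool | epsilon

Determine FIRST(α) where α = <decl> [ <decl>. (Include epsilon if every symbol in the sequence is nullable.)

Add FIRST(<decl>)\{epsilon} = { ], bool }; <decl> is nullable, continue.
[ is a terminal; add {[} and stop.

{ [, ], bool }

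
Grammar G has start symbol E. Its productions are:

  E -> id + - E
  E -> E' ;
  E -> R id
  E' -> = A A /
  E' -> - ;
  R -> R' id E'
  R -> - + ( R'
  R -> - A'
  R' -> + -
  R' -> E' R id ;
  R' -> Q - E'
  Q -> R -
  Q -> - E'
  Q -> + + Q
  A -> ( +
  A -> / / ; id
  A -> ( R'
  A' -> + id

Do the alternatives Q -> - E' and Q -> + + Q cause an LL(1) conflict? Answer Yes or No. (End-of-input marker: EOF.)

No

FIRST(- E') = { - } and FIRST(+ + Q) = { + }.
The FIRST sets are disjoint and neither alternative is nullable — no conflict.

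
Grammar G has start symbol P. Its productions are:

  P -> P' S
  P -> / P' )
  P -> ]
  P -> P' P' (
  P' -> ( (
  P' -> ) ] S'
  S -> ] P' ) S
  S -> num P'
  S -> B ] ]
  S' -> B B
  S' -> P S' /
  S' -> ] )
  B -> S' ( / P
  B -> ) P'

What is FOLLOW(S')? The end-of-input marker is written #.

{ #, (, ), /, ], num }

In P' -> ) ] S': S' is at the end, add FOLLOW(P') = { #, (, ), /, ], num }.
In S' -> P S' /: add FIRST(/) = { / }.
In B -> S' ( / P: add FIRST(( / P) = { ( }.
Union: FOLLOW(S') = { #, (, ), /, ], num }.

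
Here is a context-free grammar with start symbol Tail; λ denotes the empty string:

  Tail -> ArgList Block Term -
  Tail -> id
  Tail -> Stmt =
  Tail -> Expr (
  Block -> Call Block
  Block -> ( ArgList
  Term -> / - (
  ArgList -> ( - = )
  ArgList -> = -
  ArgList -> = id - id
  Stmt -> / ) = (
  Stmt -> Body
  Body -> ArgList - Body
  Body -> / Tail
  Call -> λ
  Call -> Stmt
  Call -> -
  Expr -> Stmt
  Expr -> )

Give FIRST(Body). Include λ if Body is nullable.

{ (, /, = }

From Body -> ArgList - Body: add FIRST(ArgList) = { (, = }.
Body -> / Tail contributes {/}.
Union: FIRST(Body) = { (, /, = }.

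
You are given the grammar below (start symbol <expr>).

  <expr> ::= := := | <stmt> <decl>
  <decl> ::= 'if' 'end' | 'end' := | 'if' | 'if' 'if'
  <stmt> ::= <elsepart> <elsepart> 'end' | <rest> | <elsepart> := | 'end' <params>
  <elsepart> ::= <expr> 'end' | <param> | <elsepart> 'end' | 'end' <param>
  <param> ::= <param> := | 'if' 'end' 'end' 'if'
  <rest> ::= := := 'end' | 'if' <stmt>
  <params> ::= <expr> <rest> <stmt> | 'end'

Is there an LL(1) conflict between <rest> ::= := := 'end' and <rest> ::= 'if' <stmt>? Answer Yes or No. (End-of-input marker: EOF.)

FIRST(:= := 'end') = { := } and FIRST('if' <stmt>) = { 'if' }.
The FIRST sets are disjoint and neither alternative is nullable — no conflict.

No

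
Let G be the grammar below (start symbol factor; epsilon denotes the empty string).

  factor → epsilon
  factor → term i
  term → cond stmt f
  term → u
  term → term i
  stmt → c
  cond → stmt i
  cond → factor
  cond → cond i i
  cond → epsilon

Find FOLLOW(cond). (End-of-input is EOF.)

{ c, i }

In term → cond stmt f: add FIRST(stmt f) = { c }.
In cond → cond i i: add FIRST(i i) = { i }.
Union: FOLLOW(cond) = { c, i }.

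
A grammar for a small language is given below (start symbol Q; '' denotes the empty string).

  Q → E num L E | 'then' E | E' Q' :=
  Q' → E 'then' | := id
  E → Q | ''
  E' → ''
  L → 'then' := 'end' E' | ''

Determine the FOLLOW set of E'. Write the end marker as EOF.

{ EOF, 'then', :=, num }

In Q → E' Q' :=: add FIRST(Q' :=) = { 'then', :=, num }.
In L → 'then' := 'end' E': E' is at the end, add FOLLOW(L) = { EOF, 'then', :=, num }.
Union: FOLLOW(E') = { EOF, 'then', :=, num }.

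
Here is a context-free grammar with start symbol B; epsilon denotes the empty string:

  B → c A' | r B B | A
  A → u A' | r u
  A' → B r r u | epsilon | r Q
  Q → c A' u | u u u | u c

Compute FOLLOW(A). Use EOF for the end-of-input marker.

In B → A: A is at the end, add FOLLOW(B) = { EOF, c, r, u }.
Union: FOLLOW(A) = { EOF, c, r, u }.

{ EOF, c, r, u }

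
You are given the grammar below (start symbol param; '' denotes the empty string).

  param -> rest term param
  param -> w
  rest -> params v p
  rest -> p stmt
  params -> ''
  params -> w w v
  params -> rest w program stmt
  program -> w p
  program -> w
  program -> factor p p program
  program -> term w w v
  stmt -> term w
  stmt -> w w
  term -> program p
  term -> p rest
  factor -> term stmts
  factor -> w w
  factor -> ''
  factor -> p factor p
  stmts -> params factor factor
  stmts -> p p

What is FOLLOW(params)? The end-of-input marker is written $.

In rest -> params v p: add FIRST(v p) = { v }.
In stmts -> params factor factor: add FIRST(factor factor)\{''} = { p, w }.
  Since factor factor is nullable, also add FOLLOW(stmts) = { p, w }.
Union: FOLLOW(params) = { p, v, w }.

{ p, v, w }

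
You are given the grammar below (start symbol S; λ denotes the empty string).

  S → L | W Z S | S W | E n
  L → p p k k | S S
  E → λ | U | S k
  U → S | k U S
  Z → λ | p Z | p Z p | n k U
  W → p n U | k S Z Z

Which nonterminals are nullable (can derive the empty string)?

Directly nullable (have an λ-production): E, Z.
No other nonterminal has a production whose RHS symbols are all nullable.

{ E, Z }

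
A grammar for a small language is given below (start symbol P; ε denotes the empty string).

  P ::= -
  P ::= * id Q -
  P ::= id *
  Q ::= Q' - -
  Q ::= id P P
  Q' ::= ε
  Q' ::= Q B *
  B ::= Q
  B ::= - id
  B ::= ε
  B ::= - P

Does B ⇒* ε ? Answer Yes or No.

Yes

B has an ε-production, so B ⇒ ε.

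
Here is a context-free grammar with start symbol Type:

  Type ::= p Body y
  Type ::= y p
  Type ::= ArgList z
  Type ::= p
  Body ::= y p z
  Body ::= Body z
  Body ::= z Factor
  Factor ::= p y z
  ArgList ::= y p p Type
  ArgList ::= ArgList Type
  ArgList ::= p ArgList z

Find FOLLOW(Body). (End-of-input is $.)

{ y, z }

In Type ::= p Body y: add FIRST(y) = { y }.
In Body ::= Body z: add FIRST(z) = { z }.
Union: FOLLOW(Body) = { y, z }.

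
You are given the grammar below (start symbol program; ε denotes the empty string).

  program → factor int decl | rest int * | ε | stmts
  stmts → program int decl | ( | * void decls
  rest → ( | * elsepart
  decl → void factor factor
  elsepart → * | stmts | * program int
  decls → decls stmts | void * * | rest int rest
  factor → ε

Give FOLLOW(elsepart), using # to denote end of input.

In rest → * elsepart: elsepart is at the end, add FOLLOW(rest) = { #, (, *, int }.
Union: FOLLOW(elsepart) = { #, (, *, int }.

{ #, (, *, int }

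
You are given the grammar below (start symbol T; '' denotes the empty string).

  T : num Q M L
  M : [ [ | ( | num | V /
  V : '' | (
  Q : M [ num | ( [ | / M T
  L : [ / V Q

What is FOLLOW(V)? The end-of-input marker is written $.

In M : V /: add FIRST(/) = { / }.
In L : [ / V Q: add FIRST(Q) = { (, /, [, num }.
Union: FOLLOW(V) = { (, /, [, num }.

{ (, /, [, num }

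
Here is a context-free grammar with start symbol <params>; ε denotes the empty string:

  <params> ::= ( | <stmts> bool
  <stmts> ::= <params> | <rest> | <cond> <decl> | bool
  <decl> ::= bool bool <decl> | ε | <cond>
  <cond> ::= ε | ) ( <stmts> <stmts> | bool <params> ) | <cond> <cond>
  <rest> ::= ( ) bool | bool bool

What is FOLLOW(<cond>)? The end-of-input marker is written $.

{ (, ), bool }

In <stmts> ::= <cond> <decl>: add FIRST(<decl>)\{ε} = { ), bool }.
  Since <decl> is nullable, also add FOLLOW(<stmts>) = { (, ), bool }.
In <decl> ::= <cond>: <cond> is at the end, add FOLLOW(<decl>) = { (, ), bool }.
In <cond> ::= <cond> <cond>: add FIRST(<cond>)\{ε} = { ), bool }.
  Since <cond> is nullable, also add FOLLOW(<cond>) = { (, ), bool }.
In <cond> ::= <cond> <cond>: <cond> is at the end, add FOLLOW(<cond>) = { (, ), bool }.
Union: FOLLOW(<cond>) = { (, ), bool }.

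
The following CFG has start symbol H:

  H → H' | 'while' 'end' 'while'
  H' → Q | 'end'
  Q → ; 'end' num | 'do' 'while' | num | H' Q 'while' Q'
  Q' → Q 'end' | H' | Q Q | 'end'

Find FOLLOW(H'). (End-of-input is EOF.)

{ EOF, 'do', 'end', 'while', ;, num }

In H → H': H' is at the end, add FOLLOW(H) = { EOF }.
In Q → H' Q 'while' Q': add FIRST(Q 'while' Q') = { 'do', 'end', ;, num }.
In Q' → H': H' is at the end, add FOLLOW(Q') = { EOF, 'do', 'end', 'while', ;, num }.
Union: FOLLOW(H') = { EOF, 'do', 'end', 'while', ;, num }.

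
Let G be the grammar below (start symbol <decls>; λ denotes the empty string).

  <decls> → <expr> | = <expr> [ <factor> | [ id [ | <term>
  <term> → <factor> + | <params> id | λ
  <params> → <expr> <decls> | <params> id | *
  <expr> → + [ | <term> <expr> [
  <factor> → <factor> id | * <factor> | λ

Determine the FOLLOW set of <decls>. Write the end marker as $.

<decls> is the start symbol, so $ ∈ FOLLOW(<decls>).
In <params> → <expr> <decls>: <decls> is at the end, add FOLLOW(<params>) = { id }.
Union: FOLLOW(<decls>) = { $, id }.

{ $, id }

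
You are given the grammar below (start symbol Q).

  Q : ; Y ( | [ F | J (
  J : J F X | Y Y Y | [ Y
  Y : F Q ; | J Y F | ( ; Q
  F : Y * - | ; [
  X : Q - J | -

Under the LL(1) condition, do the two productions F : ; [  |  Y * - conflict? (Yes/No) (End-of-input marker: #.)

Yes

FIRST(; [) = { ; } and FIRST(Y * -) = { (, ;, [ }.
Both contain ;, so the two alternatives are not disjoint — LL(1) conflict.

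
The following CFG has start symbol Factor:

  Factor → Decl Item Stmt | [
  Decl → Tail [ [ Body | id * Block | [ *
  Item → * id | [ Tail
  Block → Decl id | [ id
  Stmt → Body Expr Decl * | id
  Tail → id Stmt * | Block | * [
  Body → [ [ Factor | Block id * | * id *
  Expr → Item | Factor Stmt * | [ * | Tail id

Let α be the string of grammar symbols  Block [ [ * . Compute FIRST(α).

Add FIRST(Block) = { *, [, id }; Block is not nullable, stop.

{ *, [, id }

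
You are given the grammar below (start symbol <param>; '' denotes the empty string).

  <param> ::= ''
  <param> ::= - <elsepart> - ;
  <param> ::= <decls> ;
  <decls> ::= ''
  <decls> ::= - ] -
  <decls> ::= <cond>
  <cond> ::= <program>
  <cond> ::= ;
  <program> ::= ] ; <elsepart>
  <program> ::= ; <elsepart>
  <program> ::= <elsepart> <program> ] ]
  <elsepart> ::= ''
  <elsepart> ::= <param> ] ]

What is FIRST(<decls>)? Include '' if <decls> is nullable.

<decls> ::= '' contributes ''.
<decls> ::= - ] - contributes {-}.
From <decls> ::= <cond>: add FIRST(<cond>) = { -, ;, ] }.
Union: FIRST(<decls>) = { -, ;, ], '' }.

{ -, ;, ], '' }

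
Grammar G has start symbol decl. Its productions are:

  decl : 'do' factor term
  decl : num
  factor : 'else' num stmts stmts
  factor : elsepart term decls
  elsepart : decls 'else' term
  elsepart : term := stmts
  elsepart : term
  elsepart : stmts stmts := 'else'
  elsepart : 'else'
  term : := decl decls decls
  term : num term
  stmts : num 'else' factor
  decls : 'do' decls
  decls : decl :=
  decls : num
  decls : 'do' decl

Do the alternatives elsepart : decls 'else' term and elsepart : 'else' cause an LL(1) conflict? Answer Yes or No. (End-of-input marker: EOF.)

FIRST(decls 'else' term) = { 'do', num } and FIRST('else') = { 'else' }.
The FIRST sets are disjoint and neither alternative is nullable — no conflict.

No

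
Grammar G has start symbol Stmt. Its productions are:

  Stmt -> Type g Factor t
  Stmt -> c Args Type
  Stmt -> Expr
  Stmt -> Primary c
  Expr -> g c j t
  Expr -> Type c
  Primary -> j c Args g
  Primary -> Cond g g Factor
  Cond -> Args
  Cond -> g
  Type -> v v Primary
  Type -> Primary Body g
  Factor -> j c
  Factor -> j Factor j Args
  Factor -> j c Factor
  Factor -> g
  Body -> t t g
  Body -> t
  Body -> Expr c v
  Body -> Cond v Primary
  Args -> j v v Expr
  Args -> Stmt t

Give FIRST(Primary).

{ c, g, j, v }

Primary -> j c Args g contributes {j}.
From Primary -> Cond g g Factor: add FIRST(Cond) = { c, g, j, v }.
Union: FIRST(Primary) = { c, g, j, v }.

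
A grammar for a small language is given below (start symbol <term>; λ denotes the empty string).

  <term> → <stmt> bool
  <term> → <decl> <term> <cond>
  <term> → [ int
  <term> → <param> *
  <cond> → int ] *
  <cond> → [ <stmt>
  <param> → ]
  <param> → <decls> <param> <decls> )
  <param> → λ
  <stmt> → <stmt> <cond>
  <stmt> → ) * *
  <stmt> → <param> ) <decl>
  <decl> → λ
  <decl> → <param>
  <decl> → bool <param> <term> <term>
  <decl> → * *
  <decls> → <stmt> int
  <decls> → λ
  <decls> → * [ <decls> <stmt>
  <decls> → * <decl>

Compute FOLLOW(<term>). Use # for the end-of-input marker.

<term> is the start symbol, so # ∈ FOLLOW(<term>).
In <term> → <decl> <term> <cond>: add FIRST(<cond>) = { [, int }.
In <decl> → bool <param> <term> <term>: add FIRST(<term>) = { ), *, [, ], bool }.
In <decl> → bool <param> <term> <term>: <term> is at the end, add FOLLOW(<decl>) = { #, ), *, [, ], bool, int }.
Union: FOLLOW(<term>) = { #, ), *, [, ], bool, int }.

{ #, ), *, [, ], bool, int }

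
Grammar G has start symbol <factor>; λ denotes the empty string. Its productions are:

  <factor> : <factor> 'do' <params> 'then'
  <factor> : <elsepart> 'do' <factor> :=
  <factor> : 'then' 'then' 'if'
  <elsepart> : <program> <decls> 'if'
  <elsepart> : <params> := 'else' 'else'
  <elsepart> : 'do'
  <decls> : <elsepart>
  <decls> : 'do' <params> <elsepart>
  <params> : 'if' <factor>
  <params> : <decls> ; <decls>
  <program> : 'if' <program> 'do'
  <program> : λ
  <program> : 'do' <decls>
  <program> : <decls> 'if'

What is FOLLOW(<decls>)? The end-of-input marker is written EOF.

In <elsepart> : <program> <decls> 'if': add FIRST('if') = { 'if' }.
In <params> : <decls> ; <decls>: add FIRST(; <decls>) = { ; }.
In <params> : <decls> ; <decls>: <decls> is at the end, add FOLLOW(<params>) = { 'do', 'if', 'then', := }.
In <program> : 'do' <decls>: <decls> is at the end, add FOLLOW(<program>) = { 'do', 'if' }.
In <program> : <decls> 'if': add FIRST('if') = { 'if' }.
Union: FOLLOW(<decls>) = { 'do', 'if', 'then', :=, ; }.

{ 'do', 'if', 'then', :=, ; }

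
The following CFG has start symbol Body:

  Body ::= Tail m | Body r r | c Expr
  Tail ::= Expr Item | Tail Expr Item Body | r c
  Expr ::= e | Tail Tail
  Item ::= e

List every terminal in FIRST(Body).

From Body ::= Tail m: add FIRST(Tail) = { e, r }.
From Body ::= Body r r: add FIRST(Body) = { c, e, r }.
Body ::= c Expr contributes {c}.
Union: FIRST(Body) = { c, e, r }.

{ c, e, r }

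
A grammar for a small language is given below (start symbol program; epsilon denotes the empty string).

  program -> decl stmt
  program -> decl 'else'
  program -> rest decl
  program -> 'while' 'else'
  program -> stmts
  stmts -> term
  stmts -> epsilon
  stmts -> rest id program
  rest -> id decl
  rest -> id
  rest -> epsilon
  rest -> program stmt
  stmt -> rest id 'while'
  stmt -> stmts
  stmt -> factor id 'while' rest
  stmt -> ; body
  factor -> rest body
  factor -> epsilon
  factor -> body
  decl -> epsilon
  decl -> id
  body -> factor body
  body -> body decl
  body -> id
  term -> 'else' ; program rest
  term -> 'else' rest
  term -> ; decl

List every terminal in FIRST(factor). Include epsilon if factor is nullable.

From factor -> rest body: rest nullable, take FIRST(rest) ∪ FIRST(body) = { 'else', 'while', ;, id }.
factor -> epsilon contributes epsilon.
From factor -> body: add FIRST(body) = { 'else', 'while', ;, id }.
Union: FIRST(factor) = { 'else', 'while', ;, id, epsilon }.

{ 'else', 'while', ;, id, epsilon }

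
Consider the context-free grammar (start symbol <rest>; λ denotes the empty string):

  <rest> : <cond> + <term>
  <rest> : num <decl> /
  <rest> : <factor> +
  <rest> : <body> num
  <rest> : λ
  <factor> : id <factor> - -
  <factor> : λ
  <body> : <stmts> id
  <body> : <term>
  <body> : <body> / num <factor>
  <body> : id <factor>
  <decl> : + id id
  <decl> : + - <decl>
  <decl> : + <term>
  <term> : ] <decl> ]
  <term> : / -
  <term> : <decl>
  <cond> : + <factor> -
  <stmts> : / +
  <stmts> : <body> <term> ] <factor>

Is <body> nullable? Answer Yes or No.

No

Nullable nonterminals: <factor>, <rest>.
No production of <body> has an RHS whose symbols are all nullable, so <body> is not nullable.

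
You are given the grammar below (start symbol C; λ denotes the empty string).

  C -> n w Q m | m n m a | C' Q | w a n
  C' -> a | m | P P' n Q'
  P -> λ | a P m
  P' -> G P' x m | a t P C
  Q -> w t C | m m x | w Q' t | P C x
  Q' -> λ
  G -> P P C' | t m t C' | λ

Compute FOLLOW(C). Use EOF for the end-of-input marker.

C is the start symbol, so EOF ∈ FOLLOW(C).
In P' -> a t P C: C is at the end, add FOLLOW(P') = { n, x }.
In Q -> w t C: C is at the end, add FOLLOW(Q) = { EOF, m, n, x }.
In Q -> P C x: add FIRST(x) = { x }.
Union: FOLLOW(C) = { EOF, m, n, x }.

{ EOF, m, n, x }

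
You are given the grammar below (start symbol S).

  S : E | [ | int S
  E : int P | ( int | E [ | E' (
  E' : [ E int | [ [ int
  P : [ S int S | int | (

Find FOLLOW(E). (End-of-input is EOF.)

{ EOF, [, int }

In S : E: E is at the end, add FOLLOW(S) = { EOF, [, int }.
In E : E [: add FIRST([) = { [ }.
In E' : [ E int: add FIRST(int) = { int }.
Union: FOLLOW(E) = { EOF, [, int }.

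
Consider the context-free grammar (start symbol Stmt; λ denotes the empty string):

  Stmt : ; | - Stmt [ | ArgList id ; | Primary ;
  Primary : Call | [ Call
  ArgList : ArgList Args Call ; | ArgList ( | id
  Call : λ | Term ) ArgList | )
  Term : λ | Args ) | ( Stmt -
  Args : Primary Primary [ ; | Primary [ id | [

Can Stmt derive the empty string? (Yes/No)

Nullable nonterminals: Call, Primary, Term.
No production of Stmt has an RHS whose symbols are all nullable, so Stmt is not nullable.

No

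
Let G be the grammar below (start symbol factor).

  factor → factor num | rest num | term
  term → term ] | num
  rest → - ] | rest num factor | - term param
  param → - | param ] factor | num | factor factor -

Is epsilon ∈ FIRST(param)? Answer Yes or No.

No

No nonterminal in this grammar is nullable.
No production of param has an RHS whose symbols are all nullable, so param is not nullable.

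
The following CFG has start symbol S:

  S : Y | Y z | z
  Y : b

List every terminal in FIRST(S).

{ b, z }

From S : Y: add FIRST(Y) = { b }.
From S : Y z: add FIRST(Y) = { b }.
S : z contributes {z}.
Union: FIRST(S) = { b, z }.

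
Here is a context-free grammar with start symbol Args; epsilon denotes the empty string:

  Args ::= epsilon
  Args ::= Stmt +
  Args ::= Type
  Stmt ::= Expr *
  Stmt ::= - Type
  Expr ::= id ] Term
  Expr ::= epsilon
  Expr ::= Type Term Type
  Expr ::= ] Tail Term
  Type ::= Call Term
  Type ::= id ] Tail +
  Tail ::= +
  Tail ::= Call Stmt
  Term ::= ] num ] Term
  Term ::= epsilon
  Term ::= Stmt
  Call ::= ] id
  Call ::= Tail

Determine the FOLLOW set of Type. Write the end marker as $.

In Args ::= Type: Type is at the end, add FOLLOW(Args) = { $ }.
In Stmt ::= - Type: Type is at the end, add FOLLOW(Stmt) = { $, *, +, -, ], id }.
In Expr ::= Type Term Type: add FIRST(Term Type) = { *, +, -, ], id }.
In Expr ::= Type Term Type: Type is at the end, add FOLLOW(Expr) = { * }.
Union: FOLLOW(Type) = { $, *, +, -, ], id }.

{ $, *, +, -, ], id }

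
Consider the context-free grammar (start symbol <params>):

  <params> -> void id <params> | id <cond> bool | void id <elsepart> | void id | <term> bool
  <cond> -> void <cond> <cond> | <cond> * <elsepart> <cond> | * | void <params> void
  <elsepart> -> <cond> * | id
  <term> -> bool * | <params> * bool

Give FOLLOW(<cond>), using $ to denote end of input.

{ *, bool, void }

In <params> -> id <cond> bool: add FIRST(bool) = { bool }.
In <cond> -> void <cond> <cond>: add FIRST(<cond>) = { *, void }.
In <cond> -> void <cond> <cond>: <cond> is at the end, add FOLLOW(<cond>) = { *, bool, void }.
In <cond> -> <cond> * <elsepart> <cond>: add FIRST(* <elsepart> <cond>) = { * }.
In <cond> -> <cond> * <elsepart> <cond>: <cond> is at the end, add FOLLOW(<cond>) = { *, bool, void }.
In <elsepart> -> <cond> *: add FIRST(*) = { * }.
Union: FOLLOW(<cond>) = { *, bool, void }.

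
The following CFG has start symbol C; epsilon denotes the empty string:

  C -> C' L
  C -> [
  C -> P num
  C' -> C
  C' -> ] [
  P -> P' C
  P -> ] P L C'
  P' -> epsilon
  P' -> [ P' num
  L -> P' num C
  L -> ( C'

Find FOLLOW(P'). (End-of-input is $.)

{ [, ], num }

In P -> P' C: add FIRST(C) = { [, ] }.
In P' -> [ P' num: add FIRST(num) = { num }.
In L -> P' num C: add FIRST(num C) = { num }.
Union: FOLLOW(P') = { [, ], num }.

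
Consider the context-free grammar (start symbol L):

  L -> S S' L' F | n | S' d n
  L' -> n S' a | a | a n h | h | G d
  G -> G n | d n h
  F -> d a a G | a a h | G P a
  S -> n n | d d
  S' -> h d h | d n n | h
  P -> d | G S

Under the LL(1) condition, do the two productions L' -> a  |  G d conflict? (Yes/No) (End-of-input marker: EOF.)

FIRST(a) = { a } and FIRST(G d) = { d }.
The FIRST sets are disjoint and neither alternative is nullable — no conflict.

No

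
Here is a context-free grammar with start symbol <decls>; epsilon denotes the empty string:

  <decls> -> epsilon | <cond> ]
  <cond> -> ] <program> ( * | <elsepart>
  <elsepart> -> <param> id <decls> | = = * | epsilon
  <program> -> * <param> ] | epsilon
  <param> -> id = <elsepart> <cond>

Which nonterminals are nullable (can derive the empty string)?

{ <cond>, <decls>, <elsepart>, <program> }

Directly nullable (have an epsilon-production): <decls>, <elsepart>, <program>.
<cond> -> <elsepart> with every symbol nullable, so <cond> is nullable.
No other nonterminal has a production whose RHS symbols are all nullable.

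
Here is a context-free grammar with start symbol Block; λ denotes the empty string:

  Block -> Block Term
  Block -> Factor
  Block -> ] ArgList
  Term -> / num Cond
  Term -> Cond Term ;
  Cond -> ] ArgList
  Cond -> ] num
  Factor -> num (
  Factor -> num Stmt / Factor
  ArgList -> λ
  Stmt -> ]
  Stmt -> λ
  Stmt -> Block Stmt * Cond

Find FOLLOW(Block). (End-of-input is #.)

{ #, *, /, ], num }

Block is the start symbol, so # ∈ FOLLOW(Block).
In Block -> Block Term: add FIRST(Term) = { /, ] }.
In Stmt -> Block Stmt * Cond: add FIRST(Stmt * Cond) = { *, ], num }.
Union: FOLLOW(Block) = { #, *, /, ], num }.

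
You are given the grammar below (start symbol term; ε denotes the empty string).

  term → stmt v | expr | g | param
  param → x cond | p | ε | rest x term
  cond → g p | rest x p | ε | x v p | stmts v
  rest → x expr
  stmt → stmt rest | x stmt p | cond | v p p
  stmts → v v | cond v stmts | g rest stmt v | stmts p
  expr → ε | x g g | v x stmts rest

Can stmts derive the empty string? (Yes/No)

Nullable nonterminals: cond, expr, param, stmt, term.
No production of stmts has an RHS whose symbols are all nullable, so stmts is not nullable.

No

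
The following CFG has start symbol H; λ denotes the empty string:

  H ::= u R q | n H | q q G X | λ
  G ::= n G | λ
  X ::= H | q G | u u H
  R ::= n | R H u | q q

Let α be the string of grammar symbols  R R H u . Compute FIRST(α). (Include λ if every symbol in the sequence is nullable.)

Add FIRST(R) = { n, q }; R is not nullable, stop.

{ n, q }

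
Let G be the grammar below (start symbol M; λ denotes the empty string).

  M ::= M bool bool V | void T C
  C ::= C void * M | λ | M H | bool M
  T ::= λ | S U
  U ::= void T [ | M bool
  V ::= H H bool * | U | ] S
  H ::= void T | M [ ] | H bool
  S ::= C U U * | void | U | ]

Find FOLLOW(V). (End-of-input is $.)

{ $, [, bool, void }

In M ::= M bool bool V: V is at the end, add FOLLOW(M) = { $, [, bool, void }.
Union: FOLLOW(V) = { $, [, bool, void }.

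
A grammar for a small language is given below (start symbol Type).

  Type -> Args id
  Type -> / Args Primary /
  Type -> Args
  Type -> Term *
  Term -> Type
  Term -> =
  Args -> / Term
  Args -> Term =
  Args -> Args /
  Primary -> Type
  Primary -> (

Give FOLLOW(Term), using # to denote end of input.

In Type -> Term *: add FIRST(*) = { * }.
In Args -> / Term: Term is at the end, add FOLLOW(Args) = { #, (, *, /, =, id }.
In Args -> Term =: add FIRST(=) = { = }.
Union: FOLLOW(Term) = { #, (, *, /, =, id }.

{ #, (, *, /, =, id }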